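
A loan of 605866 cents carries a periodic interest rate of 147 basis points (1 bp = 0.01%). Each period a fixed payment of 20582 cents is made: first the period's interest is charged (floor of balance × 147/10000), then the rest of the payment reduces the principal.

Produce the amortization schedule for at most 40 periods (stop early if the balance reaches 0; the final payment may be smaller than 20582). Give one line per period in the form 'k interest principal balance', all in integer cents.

1. interest=⌊605866·147/10000⌋=8906; principal=20582-8906=11676; balance=605866-11676=594190
2. interest=⌊594190·147/10000⌋=8734; principal=20582-8734=11848; balance=594190-11848=582342
3. interest=⌊582342·147/10000⌋=8560; principal=20582-8560=12022; balance=582342-12022=570320
4. interest=⌊570320·147/10000⌋=8383; principal=20582-8383=12199; balance=570320-12199=558121
5. interest=⌊558121·147/10000⌋=8204; principal=20582-8204=12378; balance=558121-12378=545743
6. interest=⌊545743·147/10000⌋=8022; principal=20582-8022=12560; balance=545743-12560=533183
7. interest=⌊533183·147/10000⌋=7837; principal=20582-7837=12745; balance=533183-12745=520438
8. interest=⌊520438·147/10000⌋=7650; principal=20582-7650=12932; balance=520438-12932=507506
9. interest=⌊507506·147/10000⌋=7460; principal=20582-7460=13122; balance=507506-13122=494384
10. interest=⌊494384·147/10000⌋=7267; principal=20582-7267=13315; balance=494384-13315=481069
11. interest=⌊481069·147/10000⌋=7071; principal=20582-7071=13511; balance=481069-13511=467558
12. interest=⌊467558·147/10000⌋=6873; principal=20582-6873=13709; balance=467558-13709=453849
13. interest=⌊453849·147/10000⌋=6671; principal=20582-6671=13911; balance=453849-13911=439938
14. interest=⌊439938·147/10000⌋=6467; principal=20582-6467=14115; balance=439938-14115=425823
15. interest=⌊425823·147/10000⌋=6259; principal=20582-6259=14323; balance=425823-14323=411500
16. interest=⌊411500·147/10000⌋=6049; principal=20582-6049=14533; balance=411500-14533=396967
17. interest=⌊396967·147/10000⌋=5835; principal=20582-5835=14747; balance=396967-14747=382220
18. interest=⌊382220·147/10000⌋=5618; principal=20582-5618=14964; balance=382220-14964=367256
19. interest=⌊367256·147/10000⌋=5398; principal=20582-5398=15184; balance=367256-15184=352072
20. interest=⌊352072·147/10000⌋=5175; principal=20582-5175=15407; balance=352072-15407=336665
21. interest=⌊336665·147/10000⌋=4948; principal=20582-4948=15634; balance=336665-15634=321031
22. interest=⌊321031·147/10000⌋=4719; principal=20582-4719=15863; balance=321031-15863=305168
23. interest=⌊305168·147/10000⌋=4485; principal=20582-4485=16097; balance=305168-16097=289071
24. interest=⌊289071·147/10000⌋=4249; principal=20582-4249=16333; balance=289071-16333=272738
25. interest=⌊272738·147/10000⌋=4009; principal=20582-4009=16573; balance=272738-16573=256165
26. interest=⌊256165·147/10000⌋=3765; principal=20582-3765=16817; balance=256165-16817=239348
27. interest=⌊239348·147/10000⌋=3518; principal=20582-3518=17064; balance=239348-17064=222284
28. interest=⌊222284·147/10000⌋=3267; principal=20582-3267=17315; balance=222284-17315=204969
29. interest=⌊204969·147/10000⌋=3013; principal=20582-3013=17569; balance=204969-17569=187400
30. interest=⌊187400·147/10000⌋=2754; principal=20582-2754=17828; balance=187400-17828=169572
31. interest=⌊169572·147/10000⌋=2492; principal=20582-2492=18090; balance=169572-18090=151482
32. interest=⌊151482·147/10000⌋=2226; principal=20582-2226=18356; balance=151482-18356=133126
33. interest=⌊133126·147/10000⌋=1956; principal=20582-1956=18626; balance=133126-18626=114500
34. interest=⌊114500·147/10000⌋=1683; principal=20582-1683=18899; balance=114500-18899=95601
35. interest=⌊95601·147/10000⌋=1405; principal=20582-1405=19177; balance=95601-19177=76424
36. interest=⌊76424·147/10000⌋=1123; principal=20582-1123=19459; balance=76424-19459=56965
37. interest=⌊56965·147/10000⌋=837; principal=20582-837=19745; balance=56965-19745=37220
38. interest=⌊37220·147/10000⌋=547; principal=20582-547=20035; balance=37220-20035=17185
39. interest=⌊17185·147/10000⌋=252; principal=min(20582-252,17185)=17185; balance=17185-17185=0

1 8906 11676 594190
2 8734 11848 582342
3 8560 12022 570320
4 8383 12199 558121
5 8204 12378 545743
6 8022 12560 533183
7 7837 12745 520438
8 7650 12932 507506
9 7460 13122 494384
10 7267 13315 481069
11 7071 13511 467558
12 6873 13709 453849
13 6671 13911 439938
14 6467 14115 425823
15 6259 14323 411500
16 6049 14533 396967
17 5835 14747 382220
18 5618 14964 367256
19 5398 15184 352072
20 5175 15407 336665
21 4948 15634 321031
22 4719 15863 305168
23 4485 16097 289071
24 4249 16333 272738
25 4009 16573 256165
26 3765 16817 239348
27 3518 17064 222284
28 3267 17315 204969
29 3013 17569 187400
30 2754 17828 169572
31 2492 18090 151482
32 2226 18356 133126
33 1956 18626 114500
34 1683 18899 95601
35 1405 19177 76424
36 1123 19459 56965
37 837 19745 37220
38 547 20035 17185
39 252 17185 0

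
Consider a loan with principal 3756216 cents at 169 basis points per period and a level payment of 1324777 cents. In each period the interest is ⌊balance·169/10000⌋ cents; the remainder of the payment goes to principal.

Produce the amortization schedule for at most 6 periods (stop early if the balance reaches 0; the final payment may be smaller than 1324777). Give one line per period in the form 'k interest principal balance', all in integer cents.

1. interest=⌊3756216·169/10000⌋=63480; principal=1324777-63480=1261297; balance=3756216-1261297=2494919
2. interest=⌊2494919·169/10000⌋=42164; principal=1324777-42164=1282613; balance=2494919-1282613=1212306
3. interest=⌊1212306·169/10000⌋=20487; principal=min(1324777-20487,1212306)=1212306; balance=1212306-1212306=0

1 63480 1261297 2494919
2 42164 1282613 1212306
3 20487 1212306 0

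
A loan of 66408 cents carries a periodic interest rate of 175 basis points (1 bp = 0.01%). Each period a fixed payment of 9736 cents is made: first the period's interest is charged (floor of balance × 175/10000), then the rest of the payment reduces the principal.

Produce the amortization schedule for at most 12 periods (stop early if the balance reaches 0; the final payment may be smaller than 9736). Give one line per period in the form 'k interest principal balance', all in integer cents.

1 1162 8574 57834
2 1012 8724 49110
3 859 8877 40233
4 704 9032 31201
5 546 9190 22011
6 385 9351 12660
7 221 9515 3145
8 55 3145 0

1. interest=⌊66408·175/10000⌋=1162; principal=9736-1162=8574; balance=66408-8574=57834
2. interest=⌊57834·175/10000⌋=1012; principal=9736-1012=8724; balance=57834-8724=49110
3. interest=⌊49110·175/10000⌋=859; principal=9736-859=8877; balance=49110-8877=40233
4. interest=⌊40233·175/10000⌋=704; principal=9736-704=9032; balance=40233-9032=31201
5. interest=⌊31201·175/10000⌋=546; principal=9736-546=9190; balance=31201-9190=22011
6. interest=⌊22011·175/10000⌋=385; principal=9736-385=9351; balance=22011-9351=12660
7. interest=⌊12660·175/10000⌋=221; principal=9736-221=9515; balance=12660-9515=3145
8. interest=⌊3145·175/10000⌋=55; principal=min(9736-55,3145)=3145; balance=3145-3145=0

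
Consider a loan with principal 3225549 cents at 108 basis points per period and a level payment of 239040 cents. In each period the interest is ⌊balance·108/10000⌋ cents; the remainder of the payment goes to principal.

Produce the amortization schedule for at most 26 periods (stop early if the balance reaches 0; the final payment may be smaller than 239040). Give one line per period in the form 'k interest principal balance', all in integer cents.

1. interest=⌊3225549·108/10000⌋=34835; principal=239040-34835=204205; balance=3225549-204205=3021344
2. interest=⌊3021344·108/10000⌋=32630; principal=239040-32630=206410; balance=3021344-206410=2814934
3. interest=⌊2814934·108/10000⌋=30401; principal=239040-30401=208639; balance=2814934-208639=2606295
4. interest=⌊2606295·108/10000⌋=28147; principal=239040-28147=210893; balance=2606295-210893=2395402
5. interest=⌊2395402·108/10000⌋=25870; principal=239040-25870=213170; balance=2395402-213170=2182232
6. interest=⌊2182232·108/10000⌋=23568; principal=239040-23568=215472; balance=2182232-215472=1966760
7. interest=⌊1966760·108/10000⌋=21241; principal=239040-21241=217799; balance=1966760-217799=1748961
8. interest=⌊1748961·108/10000⌋=18888; principal=239040-18888=220152; balance=1748961-220152=1528809
9. interest=⌊1528809·108/10000⌋=16511; principal=239040-16511=222529; balance=1528809-222529=1306280
10. interest=⌊1306280·108/10000⌋=14107; principal=239040-14107=224933; balance=1306280-224933=1081347
11. interest=⌊1081347·108/10000⌋=11678; principal=239040-11678=227362; balance=1081347-227362=853985
12. interest=⌊853985·108/10000⌋=9223; principal=239040-9223=229817; balance=853985-229817=624168
13. interest=⌊624168·108/10000⌋=6741; principal=239040-6741=232299; balance=624168-232299=391869
14. interest=⌊391869·108/10000⌋=4232; principal=239040-4232=234808; balance=391869-234808=157061
15. interest=⌊157061·108/10000⌋=1696; principal=min(239040-1696,157061)=157061; balance=157061-157061=0

1 34835 204205 3021344
2 32630 206410 2814934
3 30401 208639 2606295
4 28147 210893 2395402
5 25870 213170 2182232
6 23568 215472 1966760
7 21241 217799 1748961
8 18888 220152 1528809
9 16511 222529 1306280
10 14107 224933 1081347
11 11678 227362 853985
12 9223 229817 624168
13 6741 232299 391869
14 4232 234808 157061
15 1696 157061 0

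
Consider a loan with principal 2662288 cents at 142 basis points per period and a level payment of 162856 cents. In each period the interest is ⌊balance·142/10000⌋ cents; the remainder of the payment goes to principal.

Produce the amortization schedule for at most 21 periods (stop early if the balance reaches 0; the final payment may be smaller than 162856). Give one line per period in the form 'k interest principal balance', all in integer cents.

1. interest=⌊2662288·142/10000⌋=37804; principal=162856-37804=125052; balance=2662288-125052=2537236
2. interest=⌊2537236·142/10000⌋=36028; principal=162856-36028=126828; balance=2537236-126828=2410408
3. interest=⌊2410408·142/10000⌋=34227; principal=162856-34227=128629; balance=2410408-128629=2281779
4. interest=⌊2281779·142/10000⌋=32401; principal=162856-32401=130455; balance=2281779-130455=2151324
5. interest=⌊2151324·142/10000⌋=30548; principal=162856-30548=132308; balance=2151324-132308=2019016
6. interest=⌊2019016·142/10000⌋=28670; principal=162856-28670=134186; balance=2019016-134186=1884830
7. interest=⌊1884830·142/10000⌋=26764; principal=162856-26764=136092; balance=1884830-136092=1748738
8. interest=⌊1748738·142/10000⌋=24832; principal=162856-24832=138024; balance=1748738-138024=1610714
9. interest=⌊1610714·142/10000⌋=22872; principal=162856-22872=139984; balance=1610714-139984=1470730
10. interest=⌊1470730·142/10000⌋=20884; principal=162856-20884=141972; balance=1470730-141972=1328758
11. interest=⌊1328758·142/10000⌋=18868; principal=162856-18868=143988; balance=1328758-143988=1184770
12. interest=⌊1184770·142/10000⌋=16823; principal=162856-16823=146033; balance=1184770-146033=1038737
13. interest=⌊1038737·142/10000⌋=14750; principal=162856-14750=148106; balance=1038737-148106=890631
14. interest=⌊890631·142/10000⌋=12646; principal=162856-12646=150210; balance=890631-150210=740421
15. interest=⌊740421·142/10000⌋=10513; principal=162856-10513=152343; balance=740421-152343=588078
16. interest=⌊588078·142/10000⌋=8350; principal=162856-8350=154506; balance=588078-154506=433572
17. interest=⌊433572·142/10000⌋=6156; principal=162856-6156=156700; balance=433572-156700=276872
18. interest=⌊276872·142/10000⌋=3931; principal=162856-3931=158925; balance=276872-158925=117947
19. interest=⌊117947·142/10000⌋=1674; principal=min(162856-1674,117947)=117947; balance=117947-117947=0

1 37804 125052 2537236
2 36028 126828 2410408
3 34227 128629 2281779
4 32401 130455 2151324
5 30548 132308 2019016
6 28670 134186 1884830
7 26764 136092 1748738
8 24832 138024 1610714
9 22872 139984 1470730
10 20884 141972 1328758
11 18868 143988 1184770
12 16823 146033 1038737
13 14750 148106 890631
14 12646 150210 740421
15 10513 152343 588078
16 8350 154506 433572
17 6156 156700 276872
18 3931 158925 117947
19 1674 117947 0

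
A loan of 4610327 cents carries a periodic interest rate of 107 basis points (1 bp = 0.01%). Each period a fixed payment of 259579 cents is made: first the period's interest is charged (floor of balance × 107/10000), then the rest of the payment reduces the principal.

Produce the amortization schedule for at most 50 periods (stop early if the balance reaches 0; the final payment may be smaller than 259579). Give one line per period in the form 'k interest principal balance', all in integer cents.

1 49330 210249 4400078
2 47080 212499 4187579
3 44807 214772 3972807
4 42509 217070 3755737
5 40186 219393 3536344
6 37838 221741 3314603
7 35466 224113 3090490
8 33068 226511 2863979
9 30644 228935 2635044
10 28194 231385 2403659
11 25719 233860 2169799
12 23216 236363 1933436
13 20687 238892 1694544
14 18131 241448 1453096
15 15548 244031 1209065
16 12936 246643 962422
17 10297 249282 713140
18 7630 251949 461191
19 4934 254645 206546
20 2210 206546 0

1. interest=⌊4610327·107/10000⌋=49330; principal=259579-49330=210249; balance=4610327-210249=4400078
2. interest=⌊4400078·107/10000⌋=47080; principal=259579-47080=212499; balance=4400078-212499=4187579
3. interest=⌊4187579·107/10000⌋=44807; principal=259579-44807=214772; balance=4187579-214772=3972807
4. interest=⌊3972807·107/10000⌋=42509; principal=259579-42509=217070; balance=3972807-217070=3755737
5. interest=⌊3755737·107/10000⌋=40186; principal=259579-40186=219393; balance=3755737-219393=3536344
6. interest=⌊3536344·107/10000⌋=37838; principal=259579-37838=221741; balance=3536344-221741=3314603
7. interest=⌊3314603·107/10000⌋=35466; principal=259579-35466=224113; balance=3314603-224113=3090490
8. interest=⌊3090490·107/10000⌋=33068; principal=259579-33068=226511; balance=3090490-226511=2863979
9. interest=⌊2863979·107/10000⌋=30644; principal=259579-30644=228935; balance=2863979-228935=2635044
10. interest=⌊2635044·107/10000⌋=28194; principal=259579-28194=231385; balance=2635044-231385=2403659
11. interest=⌊2403659·107/10000⌋=25719; principal=259579-25719=233860; balance=2403659-233860=2169799
12. interest=⌊2169799·107/10000⌋=23216; principal=259579-23216=236363; balance=2169799-236363=1933436
13. interest=⌊1933436·107/10000⌋=20687; principal=259579-20687=238892; balance=1933436-238892=1694544
14. interest=⌊1694544·107/10000⌋=18131; principal=259579-18131=241448; balance=1694544-241448=1453096
15. interest=⌊1453096·107/10000⌋=15548; principal=259579-15548=244031; balance=1453096-244031=1209065
16. interest=⌊1209065·107/10000⌋=12936; principal=259579-12936=246643; balance=1209065-246643=962422
17. interest=⌊962422·107/10000⌋=10297; principal=259579-10297=249282; balance=962422-249282=713140
18. interest=⌊713140·107/10000⌋=7630; principal=259579-7630=251949; balance=713140-251949=461191
19. interest=⌊461191·107/10000⌋=4934; principal=259579-4934=254645; balance=461191-254645=206546
20. interest=⌊206546·107/10000⌋=2210; principal=min(259579-2210,206546)=206546; balance=206546-206546=0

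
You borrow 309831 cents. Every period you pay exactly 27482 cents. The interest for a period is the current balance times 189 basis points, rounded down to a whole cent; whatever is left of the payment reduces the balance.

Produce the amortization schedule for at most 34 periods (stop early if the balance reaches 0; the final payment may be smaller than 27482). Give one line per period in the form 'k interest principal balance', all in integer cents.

1. interest=⌊309831·189/10000⌋=5855; principal=27482-5855=21627; balance=309831-21627=288204
2. interest=⌊288204·189/10000⌋=5447; principal=27482-5447=22035; balance=288204-22035=266169
3. interest=⌊266169·189/10000⌋=5030; principal=27482-5030=22452; balance=266169-22452=243717
4. interest=⌊243717·189/10000⌋=4606; principal=27482-4606=22876; balance=243717-22876=220841
5. interest=⌊220841·189/10000⌋=4173; principal=27482-4173=23309; balance=220841-23309=197532
6. interest=⌊197532·189/10000⌋=3733; principal=27482-3733=23749; balance=197532-23749=173783
7. interest=⌊173783·189/10000⌋=3284; principal=27482-3284=24198; balance=173783-24198=149585
8. interest=⌊149585·189/10000⌋=2827; principal=27482-2827=24655; balance=149585-24655=124930
9. interest=⌊124930·189/10000⌋=2361; principal=27482-2361=25121; balance=124930-25121=99809
10. interest=⌊99809·189/10000⌋=1886; principal=27482-1886=25596; balance=99809-25596=74213
11. interest=⌊74213·189/10000⌋=1402; principal=27482-1402=26080; balance=74213-26080=48133
12. interest=⌊48133·189/10000⌋=909; principal=27482-909=26573; balance=48133-26573=21560
13. interest=⌊21560·189/10000⌋=407; principal=min(27482-407,21560)=21560; balance=21560-21560=0

1 5855 21627 288204
2 5447 22035 266169
3 5030 22452 243717
4 4606 22876 220841
5 4173 23309 197532
6 3733 23749 173783
7 3284 24198 149585
8 2827 24655 124930
9 2361 25121 99809
10 1886 25596 74213
11 1402 26080 48133
12 909 26573 21560
13 407 21560 0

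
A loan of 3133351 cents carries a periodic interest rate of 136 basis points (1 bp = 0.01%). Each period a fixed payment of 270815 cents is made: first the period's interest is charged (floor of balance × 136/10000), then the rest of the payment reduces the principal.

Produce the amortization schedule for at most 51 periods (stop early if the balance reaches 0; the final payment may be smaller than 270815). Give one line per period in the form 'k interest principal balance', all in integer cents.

1. interest=⌊3133351·136/10000⌋=42613; principal=270815-42613=228202; balance=3133351-228202=2905149
2. interest=⌊2905149·136/10000⌋=39510; principal=270815-39510=231305; balance=2905149-231305=2673844
3. interest=⌊2673844·136/10000⌋=36364; principal=270815-36364=234451; balance=2673844-234451=2439393
4. interest=⌊2439393·136/10000⌋=33175; principal=270815-33175=237640; balance=2439393-237640=2201753
5. interest=⌊2201753·136/10000⌋=29943; principal=270815-29943=240872; balance=2201753-240872=1960881
6. interest=⌊1960881·136/10000⌋=26667; principal=270815-26667=244148; balance=1960881-244148=1716733
7. interest=⌊1716733·136/10000⌋=23347; principal=270815-23347=247468; balance=1716733-247468=1469265
8. interest=⌊1469265·136/10000⌋=19982; principal=270815-19982=250833; balance=1469265-250833=1218432
9. interest=⌊1218432·136/10000⌋=16570; principal=270815-16570=254245; balance=1218432-254245=964187
10. interest=⌊964187·136/10000⌋=13112; principal=270815-13112=257703; balance=964187-257703=706484
11. interest=⌊706484·136/10000⌋=9608; principal=270815-9608=261207; balance=706484-261207=445277
12. interest=⌊445277·136/10000⌋=6055; principal=270815-6055=264760; balance=445277-264760=180517
13. interest=⌊180517·136/10000⌋=2455; principal=min(270815-2455,180517)=180517; balance=180517-180517=0

1 42613 228202 2905149
2 39510 231305 2673844
3 36364 234451 2439393
4 33175 237640 2201753
5 29943 240872 1960881
6 26667 244148 1716733
7 23347 247468 1469265
8 19982 250833 1218432
9 16570 254245 964187
10 13112 257703 706484
11 9608 261207 445277
12 6055 264760 180517
13 2455 180517 0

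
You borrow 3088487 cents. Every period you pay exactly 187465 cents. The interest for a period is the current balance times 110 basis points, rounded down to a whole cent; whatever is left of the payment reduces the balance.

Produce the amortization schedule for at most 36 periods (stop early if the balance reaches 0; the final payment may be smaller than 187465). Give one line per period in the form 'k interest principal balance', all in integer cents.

1 33973 153492 2934995
2 32284 155181 2779814
3 30577 156888 2622926
4 28852 158613 2464313
5 27107 160358 2303955
6 25343 162122 2141833
7 23560 163905 1977928
8 21757 165708 1812220
9 19934 167531 1644689
10 18091 169374 1475315
11 16228 171237 1304078
12 14344 173121 1130957
13 12440 175025 955932
14 10515 176950 778982
15 8568 178897 600085
16 6600 180865 419220
17 4611 182854 236366
18 2600 184865 51501
19 566 51501 0

1. interest=⌊3088487·110/10000⌋=33973; principal=187465-33973=153492; balance=3088487-153492=2934995
2. interest=⌊2934995·110/10000⌋=32284; principal=187465-32284=155181; balance=2934995-155181=2779814
3. interest=⌊2779814·110/10000⌋=30577; principal=187465-30577=156888; balance=2779814-156888=2622926
4. interest=⌊2622926·110/10000⌋=28852; principal=187465-28852=158613; balance=2622926-158613=2464313
5. interest=⌊2464313·110/10000⌋=27107; principal=187465-27107=160358; balance=2464313-160358=2303955
6. interest=⌊2303955·110/10000⌋=25343; principal=187465-25343=162122; balance=2303955-162122=2141833
7. interest=⌊2141833·110/10000⌋=23560; principal=187465-23560=163905; balance=2141833-163905=1977928
8. interest=⌊1977928·110/10000⌋=21757; principal=187465-21757=165708; balance=1977928-165708=1812220
9. interest=⌊1812220·110/10000⌋=19934; principal=187465-19934=167531; balance=1812220-167531=1644689
10. interest=⌊1644689·110/10000⌋=18091; principal=187465-18091=169374; balance=1644689-169374=1475315
11. interest=⌊1475315·110/10000⌋=16228; principal=187465-16228=171237; balance=1475315-171237=1304078
12. interest=⌊1304078·110/10000⌋=14344; principal=187465-14344=173121; balance=1304078-173121=1130957
13. interest=⌊1130957·110/10000⌋=12440; principal=187465-12440=175025; balance=1130957-175025=955932
14. interest=⌊955932·110/10000⌋=10515; principal=187465-10515=176950; balance=955932-176950=778982
15. interest=⌊778982·110/10000⌋=8568; principal=187465-8568=178897; balance=778982-178897=600085
16. interest=⌊600085·110/10000⌋=6600; principal=187465-6600=180865; balance=600085-180865=419220
17. interest=⌊419220·110/10000⌋=4611; principal=187465-4611=182854; balance=419220-182854=236366
18. interest=⌊236366·110/10000⌋=2600; principal=187465-2600=184865; balance=236366-184865=51501
19. interest=⌊51501·110/10000⌋=566; principal=min(187465-566,51501)=51501; balance=51501-51501=0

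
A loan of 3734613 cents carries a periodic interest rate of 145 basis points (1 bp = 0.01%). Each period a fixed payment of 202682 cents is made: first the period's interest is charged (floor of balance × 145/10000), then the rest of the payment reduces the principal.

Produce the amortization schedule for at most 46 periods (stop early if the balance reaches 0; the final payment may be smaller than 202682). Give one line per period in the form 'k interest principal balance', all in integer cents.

1. interest=⌊3734613·145/10000⌋=54151; principal=202682-54151=148531; balance=3734613-148531=3586082
2. interest=⌊3586082·145/10000⌋=51998; principal=202682-51998=150684; balance=3586082-150684=3435398
3. interest=⌊3435398·145/10000⌋=49813; principal=202682-49813=152869; balance=3435398-152869=3282529
4. interest=⌊3282529·145/10000⌋=47596; principal=202682-47596=155086; balance=3282529-155086=3127443
5. interest=⌊3127443·145/10000⌋=45347; principal=202682-45347=157335; balance=3127443-157335=2970108
6. interest=⌊2970108·145/10000⌋=43066; principal=202682-43066=159616; balance=2970108-159616=2810492
7. interest=⌊2810492·145/10000⌋=40752; principal=202682-40752=161930; balance=2810492-161930=2648562
8. interest=⌊2648562·145/10000⌋=38404; principal=202682-38404=164278; balance=2648562-164278=2484284
9. interest=⌊2484284·145/10000⌋=36022; principal=202682-36022=166660; balance=2484284-166660=2317624
10. interest=⌊2317624·145/10000⌋=33605; principal=202682-33605=169077; balance=2317624-169077=2148547
11. interest=⌊2148547·145/10000⌋=31153; principal=202682-31153=171529; balance=2148547-171529=1977018
12. interest=⌊1977018·145/10000⌋=28666; principal=202682-28666=174016; balance=1977018-174016=1803002
13. interest=⌊1803002·145/10000⌋=26143; principal=202682-26143=176539; balance=1803002-176539=1626463
14. interest=⌊1626463·145/10000⌋=23583; principal=202682-23583=179099; balance=1626463-179099=1447364
15. interest=⌊1447364·145/10000⌋=20986; principal=202682-20986=181696; balance=1447364-181696=1265668
16. interest=⌊1265668·145/10000⌋=18352; principal=202682-18352=184330; balance=1265668-184330=1081338
17. interest=⌊1081338·145/10000⌋=15679; principal=202682-15679=187003; balance=1081338-187003=894335
18. interest=⌊894335·145/10000⌋=12967; principal=202682-12967=189715; balance=894335-189715=704620
19. interest=⌊704620·145/10000⌋=10216; principal=202682-10216=192466; balance=704620-192466=512154
20. interest=⌊512154·145/10000⌋=7426; principal=202682-7426=195256; balance=512154-195256=316898
21. interest=⌊316898·145/10000⌋=4595; principal=202682-4595=198087; balance=316898-198087=118811
22. interest=⌊118811·145/10000⌋=1722; principal=min(202682-1722,118811)=118811; balance=118811-118811=0

1 54151 148531 3586082
2 51998 150684 3435398
3 49813 152869 3282529
4 47596 155086 3127443
5 45347 157335 2970108
6 43066 159616 2810492
7 40752 161930 2648562
8 38404 164278 2484284
9 36022 166660 2317624
10 33605 169077 2148547
11 31153 171529 1977018
12 28666 174016 1803002
13 26143 176539 1626463
14 23583 179099 1447364
15 20986 181696 1265668
16 18352 184330 1081338
17 15679 187003 894335
18 12967 189715 704620
19 10216 192466 512154
20 7426 195256 316898
21 4595 198087 118811
22 1722 118811 0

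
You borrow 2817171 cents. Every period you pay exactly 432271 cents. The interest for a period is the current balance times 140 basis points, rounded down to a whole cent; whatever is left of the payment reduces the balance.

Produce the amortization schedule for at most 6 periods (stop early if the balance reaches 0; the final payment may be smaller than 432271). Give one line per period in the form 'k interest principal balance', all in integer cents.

1. interest=⌊2817171·140/10000⌋=39440; principal=432271-39440=392831; balance=2817171-392831=2424340
2. interest=⌊2424340·140/10000⌋=33940; principal=432271-33940=398331; balance=2424340-398331=2026009
3. interest=⌊2026009·140/10000⌋=28364; principal=432271-28364=403907; balance=2026009-403907=1622102
4. interest=⌊1622102·140/10000⌋=22709; principal=432271-22709=409562; balance=1622102-409562=1212540
5. interest=⌊1212540·140/10000⌋=16975; principal=432271-16975=415296; balance=1212540-415296=797244
6. interest=⌊797244·140/10000⌋=11161; principal=432271-11161=421110; balance=797244-421110=376134

1 39440 392831 2424340
2 33940 398331 2026009
3 28364 403907 1622102
4 22709 409562 1212540
5 16975 415296 797244
6 11161 421110 376134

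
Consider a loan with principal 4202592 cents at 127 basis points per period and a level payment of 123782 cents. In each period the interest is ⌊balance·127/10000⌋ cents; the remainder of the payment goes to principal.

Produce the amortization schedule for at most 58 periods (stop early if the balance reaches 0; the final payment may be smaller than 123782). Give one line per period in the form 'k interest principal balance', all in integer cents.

1. interest=⌊4202592·127/10000⌋=53372; principal=123782-53372=70410; balance=4202592-70410=4132182
2. interest=⌊4132182·127/10000⌋=52478; principal=123782-52478=71304; balance=4132182-71304=4060878
3. interest=⌊4060878·127/10000⌋=51573; principal=123782-51573=72209; balance=4060878-72209=3988669
4. interest=⌊3988669·127/10000⌋=50656; principal=123782-50656=73126; balance=3988669-73126=3915543
5. interest=⌊3915543·127/10000⌋=49727; principal=123782-49727=74055; balance=3915543-74055=3841488
6. interest=⌊3841488·127/10000⌋=48786; principal=123782-48786=74996; balance=3841488-74996=3766492
7. interest=⌊3766492·127/10000⌋=47834; principal=123782-47834=75948; balance=3766492-75948=3690544
8. interest=⌊3690544·127/10000⌋=46869; principal=123782-46869=76913; balance=3690544-76913=3613631
9. interest=⌊3613631·127/10000⌋=45893; principal=123782-45893=77889; balance=3613631-77889=3535742
10. interest=⌊3535742·127/10000⌋=44903; principal=123782-44903=78879; balance=3535742-78879=3456863
11. interest=⌊3456863·127/10000⌋=43902; principal=123782-43902=79880; balance=3456863-79880=3376983
12. interest=⌊3376983·127/10000⌋=42887; principal=123782-42887=80895; balance=3376983-80895=3296088
13. interest=⌊3296088·127/10000⌋=41860; principal=123782-41860=81922; balance=3296088-81922=3214166
14. interest=⌊3214166·127/10000⌋=40819; principal=123782-40819=82963; balance=3214166-82963=3131203
15. interest=⌊3131203·127/10000⌋=39766; principal=123782-39766=84016; balance=3131203-84016=3047187
16. interest=⌊3047187·127/10000⌋=38699; principal=123782-38699=85083; balance=3047187-85083=2962104
17. interest=⌊2962104·127/10000⌋=37618; principal=123782-37618=86164; balance=2962104-86164=2875940
18. interest=⌊2875940·127/10000⌋=36524; principal=123782-36524=87258; balance=2875940-87258=2788682
19. interest=⌊2788682·127/10000⌋=35416; principal=123782-35416=88366; balance=2788682-88366=2700316
20. interest=⌊2700316·127/10000⌋=34294; principal=123782-34294=89488; balance=2700316-89488=2610828
21. interest=⌊2610828·127/10000⌋=33157; principal=123782-33157=90625; balance=2610828-90625=2520203
22. interest=⌊2520203·127/10000⌋=32006; principal=123782-32006=91776; balance=2520203-91776=2428427
23. interest=⌊2428427·127/10000⌋=30841; principal=123782-30841=92941; balance=2428427-92941=2335486
24. interest=⌊2335486·127/10000⌋=29660; principal=123782-29660=94122; balance=2335486-94122=2241364
25. interest=⌊2241364·127/10000⌋=28465; principal=123782-28465=95317; balance=2241364-95317=2146047
26. interest=⌊2146047·127/10000⌋=27254; principal=123782-27254=96528; balance=2146047-96528=2049519
27. interest=⌊2049519·127/10000⌋=26028; principal=123782-26028=97754; balance=2049519-97754=1951765
28. interest=⌊1951765·127/10000⌋=24787; principal=123782-24787=98995; balance=1951765-98995=1852770
29. interest=⌊1852770·127/10000⌋=23530; principal=123782-23530=100252; balance=1852770-100252=1752518
30. interest=⌊1752518·127/10000⌋=22256; principal=123782-22256=101526; balance=1752518-101526=1650992
31. interest=⌊1650992·127/10000⌋=20967; principal=123782-20967=102815; balance=1650992-102815=1548177
32. interest=⌊1548177·127/10000⌋=19661; principal=123782-19661=104121; balance=1548177-104121=1444056
33. interest=⌊1444056·127/10000⌋=18339; principal=123782-18339=105443; balance=1444056-105443=1338613
34. interest=⌊1338613·127/10000⌋=17000; principal=123782-17000=106782; balance=1338613-106782=1231831
35. interest=⌊1231831·127/10000⌋=15644; principal=123782-15644=108138; balance=1231831-108138=1123693
36. interest=⌊1123693·127/10000⌋=14270; principal=123782-14270=109512; balance=1123693-109512=1014181
37. interest=⌊1014181·127/10000⌋=12880; principal=123782-12880=110902; balance=1014181-110902=903279
38. interest=⌊903279·127/10000⌋=11471; principal=123782-11471=112311; balance=903279-112311=790968
39. interest=⌊790968·127/10000⌋=10045; principal=123782-10045=113737; balance=790968-113737=677231
40. interest=⌊677231·127/10000⌋=8600; principal=123782-8600=115182; balance=677231-115182=562049
41. interest=⌊562049·127/10000⌋=7138; principal=123782-7138=116644; balance=562049-116644=445405
42. interest=⌊445405·127/10000⌋=5656; principal=123782-5656=118126; balance=445405-118126=327279
43. interest=⌊327279·127/10000⌋=4156; principal=123782-4156=119626; balance=327279-119626=207653
44. interest=⌊207653·127/10000⌋=2637; principal=123782-2637=121145; balance=207653-121145=86508
45. interest=⌊86508·127/10000⌋=1098; principal=min(123782-1098,86508)=86508; balance=86508-86508=0

1 53372 70410 4132182
2 52478 71304 4060878
3 51573 72209 3988669
4 50656 73126 3915543
5 49727 74055 3841488
6 48786 74996 3766492
7 47834 75948 3690544
8 46869 76913 3613631
9 45893 77889 3535742
10 44903 78879 3456863
11 43902 79880 3376983
12 42887 80895 3296088
13 41860 81922 3214166
14 40819 82963 3131203
15 39766 84016 3047187
16 38699 85083 2962104
17 37618 86164 2875940
18 36524 87258 2788682
19 35416 88366 2700316
20 34294 89488 2610828
21 33157 90625 2520203
22 32006 91776 2428427
23 30841 92941 2335486
24 29660 94122 2241364
25 28465 95317 2146047
26 27254 96528 2049519
27 26028 97754 1951765
28 24787 98995 1852770
29 23530 100252 1752518
30 22256 101526 1650992
31 20967 102815 1548177
32 19661 104121 1444056
33 18339 105443 1338613
34 17000 106782 1231831
35 15644 108138 1123693
36 14270 109512 1014181
37 12880 110902 903279
38 11471 112311 790968
39 10045 113737 677231
40 8600 115182 562049
41 7138 116644 445405
42 5656 118126 327279
43 4156 119626 207653
44 2637 121145 86508
45 1098 86508 0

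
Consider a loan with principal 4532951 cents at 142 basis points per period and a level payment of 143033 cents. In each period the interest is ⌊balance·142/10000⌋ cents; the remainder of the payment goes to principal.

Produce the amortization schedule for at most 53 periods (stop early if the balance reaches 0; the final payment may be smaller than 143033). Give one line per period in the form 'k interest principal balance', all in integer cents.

1. interest=⌊4532951·142/10000⌋=64367; principal=143033-64367=78666; balance=4532951-78666=4454285
2. interest=⌊4454285·142/10000⌋=63250; principal=143033-63250=79783; balance=4454285-79783=4374502
3. interest=⌊4374502·142/10000⌋=62117; principal=143033-62117=80916; balance=4374502-80916=4293586
4. interest=⌊4293586·142/10000⌋=60968; principal=143033-60968=82065; balance=4293586-82065=4211521
5. interest=⌊4211521·142/10000⌋=59803; principal=143033-59803=83230; balance=4211521-83230=4128291
6. interest=⌊4128291·142/10000⌋=58621; principal=143033-58621=84412; balance=4128291-84412=4043879
7. interest=⌊4043879·142/10000⌋=57423; principal=143033-57423=85610; balance=4043879-85610=3958269
8. interest=⌊3958269·142/10000⌋=56207; principal=143033-56207=86826; balance=3958269-86826=3871443
9. interest=⌊3871443·142/10000⌋=54974; principal=143033-54974=88059; balance=3871443-88059=3783384
10. interest=⌊3783384·142/10000⌋=53724; principal=143033-53724=89309; balance=3783384-89309=3694075
11. interest=⌊3694075·142/10000⌋=52455; principal=143033-52455=90578; balance=3694075-90578=3603497
12. interest=⌊3603497·142/10000⌋=51169; principal=143033-51169=91864; balance=3603497-91864=3511633
13. interest=⌊3511633·142/10000⌋=49865; principal=143033-49865=93168; balance=3511633-93168=3418465
14. interest=⌊3418465·142/10000⌋=48542; principal=143033-48542=94491; balance=3418465-94491=3323974
15. interest=⌊3323974·142/10000⌋=47200; principal=143033-47200=95833; balance=3323974-95833=3228141
16. interest=⌊3228141·142/10000⌋=45839; principal=143033-45839=97194; balance=3228141-97194=3130947
17. interest=⌊3130947·142/10000⌋=44459; principal=143033-44459=98574; balance=3130947-98574=3032373
18. interest=⌊3032373·142/10000⌋=43059; principal=143033-43059=99974; balance=3032373-99974=2932399
19. interest=⌊2932399·142/10000⌋=41640; principal=143033-41640=101393; balance=2932399-101393=2831006
20. interest=⌊2831006·142/10000⌋=40200; principal=143033-40200=102833; balance=2831006-102833=2728173
21. interest=⌊2728173·142/10000⌋=38740; principal=143033-38740=104293; balance=2728173-104293=2623880
22. interest=⌊2623880·142/10000⌋=37259; principal=143033-37259=105774; balance=2623880-105774=2518106
23. interest=⌊2518106·142/10000⌋=35757; principal=143033-35757=107276; balance=2518106-107276=2410830
24. interest=⌊2410830·142/10000⌋=34233; principal=143033-34233=108800; balance=2410830-108800=2302030
25. interest=⌊2302030·142/10000⌋=32688; principal=143033-32688=110345; balance=2302030-110345=2191685
26. interest=⌊2191685·142/10000⌋=31121; principal=143033-31121=111912; balance=2191685-111912=2079773
27. interest=⌊2079773·142/10000⌋=29532; principal=143033-29532=113501; balance=2079773-113501=1966272
28. interest=⌊1966272·142/10000⌋=27921; principal=143033-27921=115112; balance=1966272-115112=1851160
29. interest=⌊1851160·142/10000⌋=26286; principal=143033-26286=116747; balance=1851160-116747=1734413
30. interest=⌊1734413·142/10000⌋=24628; principal=143033-24628=118405; balance=1734413-118405=1616008
31. interest=⌊1616008·142/10000⌋=22947; principal=143033-22947=120086; balance=1616008-120086=1495922
32. interest=⌊1495922·142/10000⌋=21242; principal=143033-21242=121791; balance=1495922-121791=1374131
33. interest=⌊1374131·142/10000⌋=19512; principal=143033-19512=123521; balance=1374131-123521=1250610
34. interest=⌊1250610·142/10000⌋=17758; principal=143033-17758=125275; balance=1250610-125275=1125335
35. interest=⌊1125335·142/10000⌋=15979; principal=143033-15979=127054; balance=1125335-127054=998281
36. interest=⌊998281·142/10000⌋=14175; principal=143033-14175=128858; balance=998281-128858=869423
37. interest=⌊869423·142/10000⌋=12345; principal=143033-12345=130688; balance=869423-130688=738735
38. interest=⌊738735·142/10000⌋=10490; principal=143033-10490=132543; balance=738735-132543=606192
39. interest=⌊606192·142/10000⌋=8607; principal=143033-8607=134426; balance=606192-134426=471766
40. interest=⌊471766·142/10000⌋=6699; principal=143033-6699=136334; balance=471766-136334=335432
41. interest=⌊335432·142/10000⌋=4763; principal=143033-4763=138270; balance=335432-138270=197162
42. interest=⌊197162·142/10000⌋=2799; principal=143033-2799=140234; balance=197162-140234=56928
43. interest=⌊56928·142/10000⌋=808; principal=min(143033-808,56928)=56928; balance=56928-56928=0

1 64367 78666 4454285
2 63250 79783 4374502
3 62117 80916 4293586
4 60968 82065 4211521
5 59803 83230 4128291
6 58621 84412 4043879
7 57423 85610 3958269
8 56207 86826 3871443
9 54974 88059 3783384
10 53724 89309 3694075
11 52455 90578 3603497
12 51169 91864 3511633
13 49865 93168 3418465
14 48542 94491 3323974
15 47200 95833 3228141
16 45839 97194 3130947
17 44459 98574 3032373
18 43059 99974 2932399
19 41640 101393 2831006
20 40200 102833 2728173
21 38740 104293 2623880
22 37259 105774 2518106
23 35757 107276 2410830
24 34233 108800 2302030
25 32688 110345 2191685
26 31121 111912 2079773
27 29532 113501 1966272
28 27921 115112 1851160
29 26286 116747 1734413
30 24628 118405 1616008
31 22947 120086 1495922
32 21242 121791 1374131
33 19512 123521 1250610
34 17758 125275 1125335
35 15979 127054 998281
36 14175 128858 869423
37 12345 130688 738735
38 10490 132543 606192
39 8607 134426 471766
40 6699 136334 335432
41 4763 138270 197162
42 2799 140234 56928
43 808 56928 0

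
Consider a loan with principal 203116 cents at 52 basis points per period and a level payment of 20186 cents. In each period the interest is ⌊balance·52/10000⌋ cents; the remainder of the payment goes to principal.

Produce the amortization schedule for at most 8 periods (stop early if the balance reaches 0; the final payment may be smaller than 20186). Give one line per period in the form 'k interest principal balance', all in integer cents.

1. interest=⌊203116·52/10000⌋=1056; principal=20186-1056=19130; balance=203116-19130=183986
2. interest=⌊183986·52/10000⌋=956; principal=20186-956=19230; balance=183986-19230=164756
3. interest=⌊164756·52/10000⌋=856; principal=20186-856=19330; balance=164756-19330=145426
4. interest=⌊145426·52/10000⌋=756; principal=20186-756=19430; balance=145426-19430=125996
5. interest=⌊125996·52/10000⌋=655; principal=20186-655=19531; balance=125996-19531=106465
6. interest=⌊106465·52/10000⌋=553; principal=20186-553=19633; balance=106465-19633=86832
7. interest=⌊86832·52/10000⌋=451; principal=20186-451=19735; balance=86832-19735=67097
8. interest=⌊67097·52/10000⌋=348; principal=20186-348=19838; balance=67097-19838=47259

1 1056 19130 183986
2 956 19230 164756
3 856 19330 145426
4 756 19430 125996
5 655 19531 106465
6 553 19633 86832
7 451 19735 67097
8 348 19838 47259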